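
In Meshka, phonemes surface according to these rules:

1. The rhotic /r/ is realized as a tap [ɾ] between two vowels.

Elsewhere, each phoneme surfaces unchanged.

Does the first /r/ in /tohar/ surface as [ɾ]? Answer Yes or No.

/r/ (word-final) is in the target of rule 1 but the environment (between two vowels) is not met → [r].
The actual realization is [r], not [ɾ].

No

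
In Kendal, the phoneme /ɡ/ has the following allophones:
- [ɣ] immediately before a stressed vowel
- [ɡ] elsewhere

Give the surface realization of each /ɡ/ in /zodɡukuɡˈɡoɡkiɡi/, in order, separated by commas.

[ɡ], [ɡ], [ɣ], [ɡ], [ɡ]

Occurrence 1 (position 4): no conditioning environment matches → elsewhere allophone [ɡ].
Occurrence 2 (position 8): no conditioning environment matches → elsewhere allophone [ɡ].
Occurrence 3 (position 9): immediately before a stressed vowel → [ɣ].
Occurrence 4 (position 11): no conditioning environment matches → elsewhere allophone [ɡ].
Occurrence 5 (position 14): no conditioning environment matches → elsewhere allophone [ɡ].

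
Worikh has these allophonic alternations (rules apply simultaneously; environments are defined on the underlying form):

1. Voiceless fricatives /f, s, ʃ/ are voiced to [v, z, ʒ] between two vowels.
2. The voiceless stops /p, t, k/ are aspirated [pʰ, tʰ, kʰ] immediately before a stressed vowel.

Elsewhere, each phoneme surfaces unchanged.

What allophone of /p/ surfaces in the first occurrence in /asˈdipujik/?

[p]

/p/ (between /i/ and /u/) is in the target of rule 2 but the environment (immediately before a stressed vowel) is not met → [p].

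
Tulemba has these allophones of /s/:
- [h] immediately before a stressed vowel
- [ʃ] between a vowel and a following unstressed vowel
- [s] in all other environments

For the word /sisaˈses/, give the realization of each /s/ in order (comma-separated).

[s], [ʃ], [h], [s]

Occurrence 1 (position 1): no conditioning environment matches → elsewhere allophone [s].
Occurrence 2 (position 3): between a vowel and a following unstressed vowel → [ʃ].
Occurrence 3 (position 5): immediately before a stressed vowel → [h].
Occurrence 4 (position 7): no conditioning environment matches → elsewhere allophone [s].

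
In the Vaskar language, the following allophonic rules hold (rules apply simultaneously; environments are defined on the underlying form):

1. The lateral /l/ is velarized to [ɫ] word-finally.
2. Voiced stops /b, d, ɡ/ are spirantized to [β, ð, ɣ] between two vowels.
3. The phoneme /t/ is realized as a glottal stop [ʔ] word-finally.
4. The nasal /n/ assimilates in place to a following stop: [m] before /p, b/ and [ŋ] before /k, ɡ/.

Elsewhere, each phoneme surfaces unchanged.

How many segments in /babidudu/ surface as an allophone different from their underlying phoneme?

Segments that undergo a rule: /b/ → [β] (rule 2); /d/ → [ð] (rule 2); /d/ → [ð] (rule 2).
All other segments surface unchanged.

3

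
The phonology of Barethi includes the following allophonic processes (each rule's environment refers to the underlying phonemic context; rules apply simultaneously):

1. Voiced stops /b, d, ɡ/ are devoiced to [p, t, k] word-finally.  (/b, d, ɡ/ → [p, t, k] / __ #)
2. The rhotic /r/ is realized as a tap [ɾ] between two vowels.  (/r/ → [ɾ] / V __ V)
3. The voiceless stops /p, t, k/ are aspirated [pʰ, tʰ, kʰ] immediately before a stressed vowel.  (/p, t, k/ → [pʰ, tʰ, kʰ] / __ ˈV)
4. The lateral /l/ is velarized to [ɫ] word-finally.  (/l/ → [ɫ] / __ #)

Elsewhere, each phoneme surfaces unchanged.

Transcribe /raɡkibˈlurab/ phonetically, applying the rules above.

/r/ (word-initial) is in the target of rule 2 but the environment (between two vowels) is not met → [r].
/a/ stays [a].
/ɡ/ (between /a/ and /k/) fails the environment for rule 1, so it stays [ɡ].
/k/ — between /ɡ/ and /i/; rule 3 does not apply here → [k].
/i/ (between /k/ and /b/) is unaffected → [i].
/b/ — between /i/ and /l/; rule 1 does not apply here → [b].
/l/ (between /b/ and /u/) is in the target of rule 4 but the environment (word-finally) is not met → [l].
/u/ — not in any rule's target class → [u].
/r/ (between /u/ and /a/) occurs between two vowels → [ɾ] by rule 2.
/a/ (between /r/ and /b/) is unaffected → [a].
/b/ meets the environment for rule 1 (word-finally) → [p].

[raɡkibˈluɾap]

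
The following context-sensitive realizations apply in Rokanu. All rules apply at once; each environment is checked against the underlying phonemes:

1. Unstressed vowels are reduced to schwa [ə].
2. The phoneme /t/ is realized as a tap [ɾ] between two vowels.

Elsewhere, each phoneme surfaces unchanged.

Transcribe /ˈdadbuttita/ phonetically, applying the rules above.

/d/ stays [d].
/a/ (between /d/ and /d/) fails the environment for rule 1, so it stays [a].
/d/ (between /a/ and /b/): no rule targets it → [d].
/b/ (between /d/ and /u/) is unaffected → [b].
/u/ (between /b/ and /t/) occurs in an unstressed syllable → [ə] by rule 1.
/t/ (between /u/ and /t/) is in the target of rule 2 but the environment (between two vowels) is not met → [t].
/t/ (between /t/ and /i/) fails the environment for rule 2, so it stays [t].
/i/ (between /t/ and /t/): in an unstressed syllable, so rule 1 applies → [ə].
/t/ (between /i/ and /a/): between two vowels, so rule 2 applies → [ɾ].
Rule 1 applies to /a/ (word-final: in an unstressed syllable) → [ə].

[ˈdadbəttəɾə]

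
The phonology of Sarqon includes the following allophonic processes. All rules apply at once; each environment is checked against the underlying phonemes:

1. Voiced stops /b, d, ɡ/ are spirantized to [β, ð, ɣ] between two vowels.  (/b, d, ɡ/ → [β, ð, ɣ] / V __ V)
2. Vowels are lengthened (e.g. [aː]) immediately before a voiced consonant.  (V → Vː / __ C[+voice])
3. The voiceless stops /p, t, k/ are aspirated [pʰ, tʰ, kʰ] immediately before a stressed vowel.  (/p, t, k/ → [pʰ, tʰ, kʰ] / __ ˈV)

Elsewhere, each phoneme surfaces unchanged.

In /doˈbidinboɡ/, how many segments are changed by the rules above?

Segments that undergo a rule: /o/ → [oː] (rule 2); /b/ → [β] (rule 1); /i/ → [iː] (rule 2); /d/ → [ð] (rule 1); /i/ → [iː] (rule 2); /o/ → [oː] (rule 2).
All other segments surface unchanged.

6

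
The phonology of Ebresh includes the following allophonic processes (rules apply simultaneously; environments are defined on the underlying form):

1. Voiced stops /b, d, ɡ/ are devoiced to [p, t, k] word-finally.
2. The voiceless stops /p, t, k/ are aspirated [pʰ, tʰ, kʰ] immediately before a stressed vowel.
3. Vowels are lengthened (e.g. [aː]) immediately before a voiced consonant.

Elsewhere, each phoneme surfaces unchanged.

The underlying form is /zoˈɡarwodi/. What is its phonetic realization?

/z/ (word-initial): no rule targets it → [z].
/o/ (between /z/ and /ɡ/) occurs before a voiced consonant → [oː] by rule 3.
/ɡ/ (between /o/ and /a/): rule 1 targets it, but not word-finally → unchanged [ɡ].
/a/ meets the environment for rule 3 (before a voiced consonant) → [aː].
/r/ (between /a/ and /w/): no rule targets it → [r].
/w/ stays [w].
Rule 3 applies to /o/ (between /w/ and /d/: before a voiced consonant) → [oː].
/d/ (between /o/ and /i/) is in the target of rule 1 but the environment (word-finally) is not met → [d].
/i/ — word-final; rule 3 does not apply here → [i].

[zoːˈɡaːrwoːdi]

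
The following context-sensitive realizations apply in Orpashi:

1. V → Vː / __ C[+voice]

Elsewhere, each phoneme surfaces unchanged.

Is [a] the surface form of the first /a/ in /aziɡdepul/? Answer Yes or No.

No

Rule 1 applies to /a/ (word-initial: before a voiced consonant) → [aː].
The actual realization is [aː], not [a].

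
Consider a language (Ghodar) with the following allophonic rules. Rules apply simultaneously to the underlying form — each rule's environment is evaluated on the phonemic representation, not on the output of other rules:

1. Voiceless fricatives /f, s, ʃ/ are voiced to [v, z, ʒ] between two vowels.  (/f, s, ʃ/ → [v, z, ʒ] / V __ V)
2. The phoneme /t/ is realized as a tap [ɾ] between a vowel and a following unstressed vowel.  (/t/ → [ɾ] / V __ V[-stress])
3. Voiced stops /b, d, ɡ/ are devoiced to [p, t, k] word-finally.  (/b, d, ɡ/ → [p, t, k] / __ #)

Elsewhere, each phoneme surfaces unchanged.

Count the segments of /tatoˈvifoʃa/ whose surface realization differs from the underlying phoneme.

Segments that undergo a rule: /t/ → [ɾ] (rule 2); /f/ → [v] (rule 1); /ʃ/ → [ʒ] (rule 1).
All other segments surface unchanged.

3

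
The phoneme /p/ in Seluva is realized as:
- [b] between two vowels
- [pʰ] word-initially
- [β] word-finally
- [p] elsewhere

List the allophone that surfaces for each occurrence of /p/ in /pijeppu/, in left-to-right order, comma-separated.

[pʰ], [p], [p]

Occurrence 1 (position 1): word-initially → [pʰ].
Occurrence 2 (position 5): no conditioning environment matches → elsewhere allophone [p].
Occurrence 3 (position 6): no conditioning environment matches → elsewhere allophone [p].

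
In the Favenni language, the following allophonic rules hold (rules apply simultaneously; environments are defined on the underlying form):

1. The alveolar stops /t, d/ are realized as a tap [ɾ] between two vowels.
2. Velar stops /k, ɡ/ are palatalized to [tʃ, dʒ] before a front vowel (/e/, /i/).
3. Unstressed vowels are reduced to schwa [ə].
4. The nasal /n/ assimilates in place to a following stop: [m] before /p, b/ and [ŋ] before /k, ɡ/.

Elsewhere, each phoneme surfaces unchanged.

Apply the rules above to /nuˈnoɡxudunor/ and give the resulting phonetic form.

/n/ (word-initial) fails the environment for rule 4, so it stays [n].
/u/ (between /n/ and /n/) occurs in an unstressed syllable → [ə] by rule 3.
/n/ (between /u/ and /o/): rule 4 targets it, but not before a labial or velar stop → unchanged [n].
/o/ (between /n/ and /ɡ/) is in the target of rule 3 but the environment (in an unstressed syllable) is not met → [o].
/ɡ/ (between /o/ and /x/) fails the environment for rule 2, so it stays [ɡ].
/u/ (between /x/ and /d/) occurs in an unstressed syllable → [ə] by rule 3.
/d/ (between /u/ and /u/) occurs between two vowels → [ɾ] by rule 1.
/u/ (between /d/ and /n/) occurs in an unstressed syllable → [ə] by rule 3.
/n/ (between /u/ and /o/) is in the target of rule 4 but the environment (before a labial or velar stop) is not met → [n].
/o/ meets the environment for rule 3 (in an unstressed syllable) → [ə].

[nəˈnoɡxəɾənər]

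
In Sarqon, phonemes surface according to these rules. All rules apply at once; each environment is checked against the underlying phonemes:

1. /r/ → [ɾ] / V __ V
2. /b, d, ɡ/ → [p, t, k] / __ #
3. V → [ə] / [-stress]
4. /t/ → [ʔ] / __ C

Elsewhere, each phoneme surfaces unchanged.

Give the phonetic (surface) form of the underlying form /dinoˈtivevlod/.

/d/ (word-initial) is in the target of rule 2 but the environment (word-finally) is not met → [d].
/i/ (between /d/ and /n/) occurs in an unstressed syllable → [ə] by rule 3.
/n/ (between /i/ and /o/): no rule targets it → [n].
/o/ (between /n/ and /t/): in an unstressed syllable, so rule 3 applies → [ə].
/t/ — between /o/ and /i/; rule 4 does not apply here → [t].
/i/ (between /t/ and /v/) is in the target of rule 3 but the environment (in an unstressed syllable) is not met → [i].
/v/ stays [v].
/e/ meets the environment for rule 3 (in an unstressed syllable) → [ə].
/v/ — not in any rule's target class → [v].
/l/ stays [l].
/o/ (between /l/ and /d/): in an unstressed syllable, so rule 3 applies → [ə].
/d/ (word-final) occurs word-finally → [t] by rule 2.

[dənəˈtivəvlət]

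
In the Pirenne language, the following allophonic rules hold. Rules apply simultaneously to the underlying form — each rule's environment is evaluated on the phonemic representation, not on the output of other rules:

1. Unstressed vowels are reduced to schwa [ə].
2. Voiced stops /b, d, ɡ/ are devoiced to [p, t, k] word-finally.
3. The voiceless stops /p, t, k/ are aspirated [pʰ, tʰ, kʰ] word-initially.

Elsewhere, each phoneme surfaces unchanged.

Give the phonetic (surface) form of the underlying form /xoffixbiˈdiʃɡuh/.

/x/ stays [x].
/o/ (between /x/ and /f/): in an unstressed syllable, so rule 1 applies → [ə].
/f/ (between /o/ and /f/) is unaffected → [f].
/f/ (between /f/ and /i/): no rule targets it → [f].
/i/ (between /f/ and /x/): in an unstressed syllable, so rule 1 applies → [ə].
/x/ stays [x].
/b/ (between /x/ and /i/) fails the environment for rule 2, so it stays [b].
Rule 1 applies to /i/ (between /b/ and /d/: in an unstressed syllable) → [ə].
/d/ (between /i/ and /i/) fails the environment for rule 2, so it stays [d].
/i/ (between /d/ and /ʃ/) fails the environment for rule 1, so it stays [i].
/ʃ/ — not in any rule's target class → [ʃ].
/ɡ/ (between /ʃ/ and /u/): rule 2 targets it, but not word-finally → unchanged [ɡ].
/u/ (between /ɡ/ and /h/) occurs in an unstressed syllable → [ə] by rule 1.
/h/ (word-final) is unaffected → [h].

[xəffəxbəˈdiʃɡəh]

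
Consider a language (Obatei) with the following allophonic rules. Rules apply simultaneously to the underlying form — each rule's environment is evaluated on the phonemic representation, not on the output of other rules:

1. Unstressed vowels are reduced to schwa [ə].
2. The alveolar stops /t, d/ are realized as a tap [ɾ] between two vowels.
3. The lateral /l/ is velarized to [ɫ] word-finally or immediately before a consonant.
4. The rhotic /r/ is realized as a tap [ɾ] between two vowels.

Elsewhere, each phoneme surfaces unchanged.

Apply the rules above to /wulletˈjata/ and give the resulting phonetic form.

/w/ stays [w].
/u/ (between /w/ and /l/): in an unstressed syllable, so rule 1 applies → [ə].
/l/ (between /u/ and /l/) occurs word-finally or immediately before a consonant → [ɫ] by rule 3.
/l/ (between /l/ and /e/) fails the environment for rule 3, so it stays [l].
/e/ (between /l/ and /t/): in an unstressed syllable, so rule 1 applies → [ə].
/t/ — between /e/ and /j/; rule 2 does not apply here → [t].
/j/ (between /t/ and /a/) is unaffected → [j].
/a/ (between /j/ and /t/) is in the target of rule 1 but the environment (in an unstressed syllable) is not met → [a].
/t/ (between /a/ and /a/) occurs between two vowels → [ɾ] by rule 2.
/a/ — word-final, in an unstressed syllable — surfaces as [ə] (rule 1).

[wəɫlətˈjaɾə]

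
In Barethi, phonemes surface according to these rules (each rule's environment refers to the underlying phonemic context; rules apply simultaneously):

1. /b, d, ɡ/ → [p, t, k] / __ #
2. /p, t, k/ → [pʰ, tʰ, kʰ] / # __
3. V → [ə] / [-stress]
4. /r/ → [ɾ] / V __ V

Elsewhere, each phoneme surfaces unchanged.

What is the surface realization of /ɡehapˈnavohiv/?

/ɡ/ — word-initial; rule 1 does not apply here → [ɡ].
/e/ — between /ɡ/ and /h/, in an unstressed syllable — surfaces as [ə] (rule 3).
/h/ (between /e/ and /a/) is unaffected → [h].
Rule 3 applies to /a/ (between /h/ and /p/: in an unstressed syllable) → [ə].
/p/ (between /a/ and /n/) fails the environment for rule 2, so it stays [p].
/n/ (between /p/ and /a/) is unaffected → [n].
/a/ — between /n/ and /v/; rule 3 does not apply here → [a].
/v/ — not in any rule's target class → [v].
Rule 3 applies to /o/ (between /v/ and /h/: in an unstressed syllable) → [ə].
/h/ stays [h].
/i/ — between /h/ and /v/, in an unstressed syllable — surfaces as [ə] (rule 3).
/v/ (word-final): no rule targets it → [v].

[ɡəhəpˈnavəhəv]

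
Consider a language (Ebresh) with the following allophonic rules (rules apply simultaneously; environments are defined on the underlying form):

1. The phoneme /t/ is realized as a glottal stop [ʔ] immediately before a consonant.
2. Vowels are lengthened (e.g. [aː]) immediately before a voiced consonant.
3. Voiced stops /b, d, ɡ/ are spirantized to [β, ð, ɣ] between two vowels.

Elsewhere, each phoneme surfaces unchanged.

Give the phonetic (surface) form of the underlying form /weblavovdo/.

[weːblaːvoːvdo]

/e/ (between /w/ and /b/) occurs before a voiced consonant → [eː] by rule 2.
/b/ (between /e/ and /l/) fails the environment for rule 3, so it stays [b].
/a/ (between /l/ and /v/) occurs before a voiced consonant → [aː] by rule 2.
/o/ (between /v/ and /v/) occurs before a voiced consonant → [oː] by rule 2.
/d/ (between /v/ and /o/): rule 3 targets it, but not between two vowels → unchanged [d].
/o/ (word-final) fails the environment for rule 2, so it stays [o].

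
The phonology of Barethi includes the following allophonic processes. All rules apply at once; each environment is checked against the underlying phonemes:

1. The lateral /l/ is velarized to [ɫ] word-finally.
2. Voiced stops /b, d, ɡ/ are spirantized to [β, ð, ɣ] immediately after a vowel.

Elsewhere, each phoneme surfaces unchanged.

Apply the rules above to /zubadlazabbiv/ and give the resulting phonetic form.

[zuβaðlazaβbiv]

/z/ stays [z].
/u/ — not in any rule's target class → [u].
Rule 2 applies to /b/ (between /u/ and /a/: immediately after a vowel) → [β].
/a/ — not in any rule's target class → [a].
/d/ meets the environment for rule 2 (immediately after a vowel) → [ð].
/l/ (between /d/ and /a/) is in the target of rule 1 but the environment (word-finally) is not met → [l].
/a/ stays [a].
/z/ (between /a/ and /a/) is unaffected → [z].
/a/ (between /z/ and /b/) is unaffected → [a].
/b/ meets the environment for rule 2 (immediately after a vowel) → [β].
/b/ (between /b/ and /i/): rule 2 targets it, but not immediately after a vowel → unchanged [b].
/i/ — not in any rule's target class → [i].
/v/ (word-final) is unaffected → [v].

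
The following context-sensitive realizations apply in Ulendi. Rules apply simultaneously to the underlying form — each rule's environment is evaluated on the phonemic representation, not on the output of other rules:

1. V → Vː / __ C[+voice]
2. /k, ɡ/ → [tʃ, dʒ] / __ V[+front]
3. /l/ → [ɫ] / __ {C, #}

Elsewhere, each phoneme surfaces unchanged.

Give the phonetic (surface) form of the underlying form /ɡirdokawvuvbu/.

[dʒiːrdokaːwvuːvbu]

/ɡ/ (word-initial) occurs before a front vowel → [dʒ] by rule 2.
/i/ (between /ɡ/ and /r/) occurs before a voiced consonant → [iː] by rule 1.
/r/ — not in any rule's target class → [r].
/d/ — not in any rule's target class → [d].
/o/ (between /d/ and /k/) is in the target of rule 1 but the environment (before a voiced consonant) is not met → [o].
/k/ (between /o/ and /a/) fails the environment for rule 2, so it stays [k].
/a/ — between /k/ and /w/, before a voiced consonant — surfaces as [aː] (rule 1).
/w/ stays [w].
/v/ — not in any rule's target class → [v].
/u/ meets the environment for rule 1 (before a voiced consonant) → [uː].
/v/ (between /u/ and /b/) is unaffected → [v].
/b/ — not in any rule's target class → [b].
/u/ (word-final): rule 1 targets it, but not before a voiced consonant → unchanged [u].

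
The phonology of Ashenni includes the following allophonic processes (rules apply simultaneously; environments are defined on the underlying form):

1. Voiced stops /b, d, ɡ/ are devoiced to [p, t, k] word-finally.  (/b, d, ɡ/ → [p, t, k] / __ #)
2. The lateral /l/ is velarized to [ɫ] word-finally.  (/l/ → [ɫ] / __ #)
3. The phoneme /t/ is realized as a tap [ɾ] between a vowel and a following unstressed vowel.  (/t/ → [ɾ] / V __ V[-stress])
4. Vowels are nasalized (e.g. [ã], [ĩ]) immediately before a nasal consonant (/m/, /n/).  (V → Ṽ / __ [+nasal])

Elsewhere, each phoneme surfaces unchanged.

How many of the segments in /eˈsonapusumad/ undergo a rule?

Segments that undergo a rule: /o/ → [õ] (rule 4); /u/ → [ũ] (rule 4); /d/ → [t] (rule 1).
All other segments surface unchanged.

3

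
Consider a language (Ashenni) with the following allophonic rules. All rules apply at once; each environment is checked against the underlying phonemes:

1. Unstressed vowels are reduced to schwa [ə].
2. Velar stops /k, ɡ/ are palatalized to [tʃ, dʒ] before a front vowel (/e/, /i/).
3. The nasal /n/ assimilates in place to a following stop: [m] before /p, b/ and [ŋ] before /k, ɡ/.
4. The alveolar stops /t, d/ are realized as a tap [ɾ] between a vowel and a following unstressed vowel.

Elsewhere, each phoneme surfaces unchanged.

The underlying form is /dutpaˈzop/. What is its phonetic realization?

/d/ — word-initial; rule 4 does not apply here → [d].
Rule 1 applies to /u/ (between /d/ and /t/: in an unstressed syllable) → [ə].
/t/ (between /u/ and /p/) fails the environment for rule 4, so it stays [t].
/p/ (between /t/ and /a/): no rule targets it → [p].
/a/ (between /p/ and /z/): in an unstressed syllable, so rule 1 applies → [ə].
/z/ — not in any rule's target class → [z].
/o/ (between /z/ and /p/) fails the environment for rule 1, so it stays [o].
/p/ (word-final): no rule targets it → [p].

[dətpəˈzop]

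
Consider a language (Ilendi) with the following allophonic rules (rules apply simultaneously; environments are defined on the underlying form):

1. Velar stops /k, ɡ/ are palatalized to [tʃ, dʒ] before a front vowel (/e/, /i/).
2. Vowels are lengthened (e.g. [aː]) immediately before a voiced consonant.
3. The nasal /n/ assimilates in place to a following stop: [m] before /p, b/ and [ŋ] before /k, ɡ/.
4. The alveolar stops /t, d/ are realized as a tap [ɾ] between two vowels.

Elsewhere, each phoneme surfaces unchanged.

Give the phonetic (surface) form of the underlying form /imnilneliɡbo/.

/i/ (word-initial): before a voiced consonant, so rule 2 applies → [iː].
/m/ (between /i/ and /n/) is unaffected → [m].
/n/ (between /m/ and /i/) is in the target of rule 3 but the environment (before a labial or velar stop) is not met → [n].
Rule 2 applies to /i/ (between /n/ and /l/: before a voiced consonant) → [iː].
/l/ — not in any rule's target class → [l].
/n/ — between /l/ and /e/; rule 3 does not apply here → [n].
/e/ meets the environment for rule 2 (before a voiced consonant) → [eː].
/l/ (between /e/ and /i/) is unaffected → [l].
/i/ (between /l/ and /ɡ/): before a voiced consonant, so rule 2 applies → [iː].
/ɡ/ (between /i/ and /b/) is in the target of rule 1 but the environment (before a front vowel) is not met → [ɡ].
/b/ stays [b].
/o/ — word-final; rule 2 does not apply here → [o].

[iːmniːlneːliːɡbo]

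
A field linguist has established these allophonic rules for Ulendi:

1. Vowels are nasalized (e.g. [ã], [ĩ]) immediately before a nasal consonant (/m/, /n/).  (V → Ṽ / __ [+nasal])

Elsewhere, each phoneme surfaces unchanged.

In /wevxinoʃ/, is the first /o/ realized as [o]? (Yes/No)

/o/ — between /n/ and /ʃ/; rule 1 does not apply here → [o].
The actual realization is [o], which matches [o].

Yes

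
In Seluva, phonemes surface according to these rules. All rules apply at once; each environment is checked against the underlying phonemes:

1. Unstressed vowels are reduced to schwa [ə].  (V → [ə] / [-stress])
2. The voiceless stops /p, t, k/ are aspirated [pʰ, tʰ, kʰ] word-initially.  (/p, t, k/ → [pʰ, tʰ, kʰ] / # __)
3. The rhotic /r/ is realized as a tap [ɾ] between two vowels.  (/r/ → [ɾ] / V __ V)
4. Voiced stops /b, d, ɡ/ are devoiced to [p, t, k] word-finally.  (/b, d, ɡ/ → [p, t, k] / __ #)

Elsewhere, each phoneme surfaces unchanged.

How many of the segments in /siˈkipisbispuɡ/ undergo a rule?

Segments that undergo a rule: /i/ → [ə] (rule 1); /i/ → [ə] (rule 1); /i/ → [ə] (rule 1); /u/ → [ə] (rule 1); /ɡ/ → [k] (rule 4).
All other segments surface unchanged.

5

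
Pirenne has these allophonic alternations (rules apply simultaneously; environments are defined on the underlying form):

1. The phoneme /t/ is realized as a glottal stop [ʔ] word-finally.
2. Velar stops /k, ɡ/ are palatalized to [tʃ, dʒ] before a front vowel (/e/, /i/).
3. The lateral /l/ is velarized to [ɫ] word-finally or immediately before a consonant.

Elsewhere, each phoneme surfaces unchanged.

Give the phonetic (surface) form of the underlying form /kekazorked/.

/k/ (word-initial): before a front vowel, so rule 2 applies → [tʃ].
/k/ — between /e/ and /a/; rule 2 does not apply here → [k].
/k/ (between /r/ and /e/): before a front vowel, so rule 2 applies → [tʃ].

[tʃekazortʃed]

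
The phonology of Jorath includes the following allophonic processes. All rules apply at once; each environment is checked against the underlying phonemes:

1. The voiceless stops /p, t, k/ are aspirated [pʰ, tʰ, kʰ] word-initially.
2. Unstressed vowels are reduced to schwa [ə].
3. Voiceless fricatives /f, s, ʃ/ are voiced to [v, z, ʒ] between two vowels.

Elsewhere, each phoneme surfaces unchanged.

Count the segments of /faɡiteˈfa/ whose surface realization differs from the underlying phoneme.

Segments that undergo a rule: /a/ → [ə] (rule 2); /i/ → [ə] (rule 2); /e/ → [ə] (rule 2); /f/ → [v] (rule 3).
All other segments surface unchanged.

4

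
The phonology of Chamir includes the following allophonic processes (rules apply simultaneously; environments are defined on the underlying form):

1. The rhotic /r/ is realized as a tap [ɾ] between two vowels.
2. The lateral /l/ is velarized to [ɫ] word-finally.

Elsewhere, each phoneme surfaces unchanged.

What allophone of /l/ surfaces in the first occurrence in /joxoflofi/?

/l/ (between /f/ and /o/): rule 2 targets it, but not word-finally → unchanged [l].

[l]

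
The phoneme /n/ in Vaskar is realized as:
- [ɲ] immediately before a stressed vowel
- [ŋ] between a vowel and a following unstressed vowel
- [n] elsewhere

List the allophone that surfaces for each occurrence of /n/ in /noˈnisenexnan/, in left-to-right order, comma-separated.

[n], [ɲ], [ŋ], [n], [n]

Occurrence 1 (position 1): no conditioning environment matches → elsewhere allophone [n].
Occurrence 2 (position 3): immediately before a stressed vowel → [ɲ].
Occurrence 3 (position 7): between a vowel and a following unstressed vowel → [ŋ].
Occurrence 4 (position 10): no conditioning environment matches → elsewhere allophone [n].
Occurrence 5 (position 12): no conditioning environment matches → elsewhere allophone [n].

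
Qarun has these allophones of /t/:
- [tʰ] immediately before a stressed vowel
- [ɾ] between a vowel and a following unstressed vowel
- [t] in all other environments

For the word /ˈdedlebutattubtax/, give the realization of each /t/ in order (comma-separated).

[ɾ], [t], [t], [t]

Occurrence 1 (position 8): between a vowel and an unstressed vowel → [ɾ].
Occurrence 2 (position 10): no conditioning environment matches → elsewhere allophone [t].
Occurrence 3 (position 11): no conditioning environment matches → elsewhere allophone [t].
Occurrence 4 (position 14): no conditioning environment matches → elsewhere allophone [t].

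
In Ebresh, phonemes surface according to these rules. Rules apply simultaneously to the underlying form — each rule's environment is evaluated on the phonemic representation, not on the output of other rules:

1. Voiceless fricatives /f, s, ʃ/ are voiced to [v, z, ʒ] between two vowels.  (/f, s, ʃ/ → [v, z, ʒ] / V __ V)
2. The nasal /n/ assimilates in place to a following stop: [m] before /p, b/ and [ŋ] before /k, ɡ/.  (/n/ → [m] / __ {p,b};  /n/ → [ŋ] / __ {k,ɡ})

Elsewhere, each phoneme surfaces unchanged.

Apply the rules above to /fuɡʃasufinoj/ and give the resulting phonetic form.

[fuɡʃazuvinoj]

/f/ (word-initial) is in the target of rule 1 but the environment (between two vowels) is not met → [f].
/u/ — not in any rule's target class → [u].
/ɡ/ (between /u/ and /ʃ/): no rule targets it → [ɡ].
/ʃ/ (between /ɡ/ and /a/): rule 1 targets it, but not between two vowels → unchanged [ʃ].
/a/ (between /ʃ/ and /s/): no rule targets it → [a].
/s/ (between /a/ and /u/): between two vowels, so rule 1 applies → [z].
/u/ (between /s/ and /f/): no rule targets it → [u].
/f/ meets the environment for rule 1 (between two vowels) → [v].
/i/ (between /f/ and /n/): no rule targets it → [i].
/n/ (between /i/ and /o/) is in the target of rule 2 but the environment (before a labial or velar stop) is not met → [n].
/o/ stays [o].
/j/ stays [j].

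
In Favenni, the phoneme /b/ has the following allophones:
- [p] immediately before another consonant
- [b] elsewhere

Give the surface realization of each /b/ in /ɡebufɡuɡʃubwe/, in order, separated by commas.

[b], [p]

Occurrence 1 (position 3): no conditioning environment matches → elsewhere allophone [b].
Occurrence 2 (position 11): immediately before another consonant → [p].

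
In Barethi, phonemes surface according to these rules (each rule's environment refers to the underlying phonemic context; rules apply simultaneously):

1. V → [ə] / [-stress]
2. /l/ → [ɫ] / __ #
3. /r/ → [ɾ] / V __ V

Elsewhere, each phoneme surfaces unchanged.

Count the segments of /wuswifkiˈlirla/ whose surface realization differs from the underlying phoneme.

Segments that undergo a rule: /u/ → [ə] (rule 1); /i/ → [ə] (rule 1); /i/ → [ə] (rule 1); /a/ → [ə] (rule 1).
All other segments surface unchanged.

4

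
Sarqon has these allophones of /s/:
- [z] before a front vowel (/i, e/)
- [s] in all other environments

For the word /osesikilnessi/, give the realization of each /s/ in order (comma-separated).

[z], [z], [s], [z]

Occurrence 1 (position 2): before a front vowel (/i, e/) → [z].
Occurrence 2 (position 4): before a front vowel (/i, e/) → [z].
Occurrence 3 (position 11): no conditioning environment matches → elsewhere allophone [s].
Occurrence 4 (position 12): before a front vowel (/i, e/) → [z].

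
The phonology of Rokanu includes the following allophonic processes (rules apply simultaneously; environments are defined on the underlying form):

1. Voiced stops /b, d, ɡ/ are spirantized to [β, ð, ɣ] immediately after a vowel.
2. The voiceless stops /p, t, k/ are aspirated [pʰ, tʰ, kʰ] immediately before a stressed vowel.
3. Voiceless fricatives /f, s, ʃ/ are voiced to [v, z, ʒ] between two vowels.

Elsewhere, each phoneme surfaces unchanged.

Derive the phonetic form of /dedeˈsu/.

/d/ — word-initial; rule 1 does not apply here → [d].
/e/ stays [e].
Rule 1 applies to /d/ (between /e/ and /e/: immediately after a vowel) → [ð].
/e/ (between /d/ and /s/): no rule targets it → [e].
Rule 3 applies to /s/ (between /e/ and /u/: between two vowels) → [z].
/u/ (word-final): no rule targets it → [u].

[deðeˈzu]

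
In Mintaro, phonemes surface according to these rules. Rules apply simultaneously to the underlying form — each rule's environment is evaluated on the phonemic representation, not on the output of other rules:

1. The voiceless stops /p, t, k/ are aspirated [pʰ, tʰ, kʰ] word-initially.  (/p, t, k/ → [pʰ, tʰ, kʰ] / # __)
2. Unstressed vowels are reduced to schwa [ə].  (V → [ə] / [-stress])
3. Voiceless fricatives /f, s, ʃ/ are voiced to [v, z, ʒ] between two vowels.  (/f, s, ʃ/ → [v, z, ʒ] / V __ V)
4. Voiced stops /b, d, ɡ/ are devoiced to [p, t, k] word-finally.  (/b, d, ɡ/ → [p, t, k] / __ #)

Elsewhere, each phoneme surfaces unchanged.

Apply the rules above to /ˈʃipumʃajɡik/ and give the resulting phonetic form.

/ʃ/ (word-initial) fails the environment for rule 3, so it stays [ʃ].
/i/ (between /ʃ/ and /p/): rule 2 targets it, but not in an unstressed syllable → unchanged [i].
/p/ (between /i/ and /u/) fails the environment for rule 1, so it stays [p].
/u/ (between /p/ and /m/): in an unstressed syllable, so rule 2 applies → [ə].
/m/ stays [m].
/ʃ/ (between /m/ and /a/): rule 3 targets it, but not between two vowels → unchanged [ʃ].
/a/ — between /ʃ/ and /j/, in an unstressed syllable — surfaces as [ə] (rule 2).
/j/ — not in any rule's target class → [j].
/ɡ/ (between /j/ and /i/) is in the target of rule 4 but the environment (word-finally) is not met → [ɡ].
/i/ (between /ɡ/ and /k/) occurs in an unstressed syllable → [ə] by rule 2.
/k/ (word-final): rule 1 targets it, but not word-initially → unchanged [k].

[ˈʃipəmʃəjɡək]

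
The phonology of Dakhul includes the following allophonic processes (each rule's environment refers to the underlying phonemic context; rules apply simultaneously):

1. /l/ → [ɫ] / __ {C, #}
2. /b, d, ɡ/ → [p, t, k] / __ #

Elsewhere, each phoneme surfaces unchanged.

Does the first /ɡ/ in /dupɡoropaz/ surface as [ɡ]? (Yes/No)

/ɡ/ (between /p/ and /o/): rule 2 targets it, but not word-finally → unchanged [ɡ].
The actual realization is [ɡ], which matches [ɡ].

Yes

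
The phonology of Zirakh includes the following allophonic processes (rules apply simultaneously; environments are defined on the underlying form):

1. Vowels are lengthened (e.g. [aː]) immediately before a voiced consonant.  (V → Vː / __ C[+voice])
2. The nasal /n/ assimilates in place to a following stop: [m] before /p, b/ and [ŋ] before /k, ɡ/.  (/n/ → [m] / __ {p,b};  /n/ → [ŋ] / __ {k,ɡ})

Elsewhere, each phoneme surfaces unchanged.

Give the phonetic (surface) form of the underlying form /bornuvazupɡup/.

[boːrnuːvaːzupɡup]

/b/ (word-initial) is unaffected → [b].
/o/ (between /b/ and /r/): before a voiced consonant, so rule 1 applies → [oː].
/r/ (between /o/ and /n/) is unaffected → [r].
/n/ (between /r/ and /u/) is in the target of rule 2 but the environment (before a labial or velar stop) is not met → [n].
Rule 1 applies to /u/ (between /n/ and /v/: before a voiced consonant) → [uː].
/v/ stays [v].
/a/ — between /v/ and /z/, before a voiced consonant — surfaces as [aː] (rule 1).
/z/ (between /a/ and /u/) is unaffected → [z].
/u/ (between /z/ and /p/): rule 1 targets it, but not before a voiced consonant → unchanged [u].
/p/ (between /u/ and /ɡ/) is unaffected → [p].
/ɡ/ stays [ɡ].
/u/ — between /ɡ/ and /p/; rule 1 does not apply here → [u].
/p/ — not in any rule's target class → [p].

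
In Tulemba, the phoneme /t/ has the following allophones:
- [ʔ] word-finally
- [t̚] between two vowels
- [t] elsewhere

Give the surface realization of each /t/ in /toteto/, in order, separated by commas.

Occurrence 1 (position 1): no conditioning environment matches → elsewhere allophone [t].
Occurrence 2 (position 3): between two vowels → [t̚].
Occurrence 3 (position 5): between two vowels → [t̚].

[t], [t̚], [t̚]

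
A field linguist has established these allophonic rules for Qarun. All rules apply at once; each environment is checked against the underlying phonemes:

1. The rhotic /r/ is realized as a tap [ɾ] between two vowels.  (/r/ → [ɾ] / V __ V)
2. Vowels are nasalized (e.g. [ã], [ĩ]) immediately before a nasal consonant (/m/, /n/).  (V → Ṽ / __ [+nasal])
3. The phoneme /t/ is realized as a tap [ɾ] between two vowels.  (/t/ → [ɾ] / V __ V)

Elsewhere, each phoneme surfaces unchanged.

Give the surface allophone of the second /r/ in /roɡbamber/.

/r/ (word-final): rule 1 targets it, but not between two vowels → unchanged [r].

[r]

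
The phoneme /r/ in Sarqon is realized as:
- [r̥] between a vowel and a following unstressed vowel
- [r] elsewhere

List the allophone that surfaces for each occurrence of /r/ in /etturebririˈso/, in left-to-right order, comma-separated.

[r̥], [r], [r̥]

Occurrence 1 (position 5): between a vowel and a following unstressed vowel → [r̥].
Occurrence 2 (position 8): no conditioning environment matches → elsewhere allophone [r].
Occurrence 3 (position 10): between a vowel and a following unstressed vowel → [r̥].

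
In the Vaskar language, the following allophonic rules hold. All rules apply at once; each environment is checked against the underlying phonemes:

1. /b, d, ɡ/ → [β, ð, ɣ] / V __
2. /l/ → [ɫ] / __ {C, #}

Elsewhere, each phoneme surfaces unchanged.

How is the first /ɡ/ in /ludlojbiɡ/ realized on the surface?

[ɣ]

/ɡ/ (word-final): immediately after a vowel, so rule 1 applies → [ɣ].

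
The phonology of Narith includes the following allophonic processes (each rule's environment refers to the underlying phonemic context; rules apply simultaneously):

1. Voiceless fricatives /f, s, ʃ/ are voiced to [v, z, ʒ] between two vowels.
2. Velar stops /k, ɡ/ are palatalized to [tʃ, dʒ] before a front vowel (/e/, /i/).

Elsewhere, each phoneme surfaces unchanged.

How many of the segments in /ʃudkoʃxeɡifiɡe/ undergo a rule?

3

Segments that undergo a rule: /ɡ/ → [dʒ] (rule 2); /f/ → [v] (rule 1); /ɡ/ → [dʒ] (rule 2).
All other segments surface unchanged.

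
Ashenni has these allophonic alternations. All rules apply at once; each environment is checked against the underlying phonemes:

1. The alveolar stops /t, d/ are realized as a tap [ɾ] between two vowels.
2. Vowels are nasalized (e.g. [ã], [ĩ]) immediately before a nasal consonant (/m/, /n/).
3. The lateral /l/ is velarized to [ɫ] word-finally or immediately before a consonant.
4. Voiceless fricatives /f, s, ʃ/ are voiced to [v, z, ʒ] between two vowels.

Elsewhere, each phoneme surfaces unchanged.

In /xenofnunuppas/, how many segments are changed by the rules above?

2

Segments that undergo a rule: /e/ → [ẽ] (rule 2); /u/ → [ũ] (rule 2).
All other segments surface unchanged.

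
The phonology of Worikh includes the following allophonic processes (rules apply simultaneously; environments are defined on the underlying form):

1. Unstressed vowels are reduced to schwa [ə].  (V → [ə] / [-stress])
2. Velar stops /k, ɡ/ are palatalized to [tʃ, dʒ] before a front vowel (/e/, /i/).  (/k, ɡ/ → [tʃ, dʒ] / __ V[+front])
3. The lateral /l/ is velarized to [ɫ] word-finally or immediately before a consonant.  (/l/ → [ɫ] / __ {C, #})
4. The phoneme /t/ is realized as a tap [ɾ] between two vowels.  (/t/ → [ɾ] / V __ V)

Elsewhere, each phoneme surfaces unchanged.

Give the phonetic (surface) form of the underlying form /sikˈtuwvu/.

/i/ (between /s/ and /k/) occurs in an unstressed syllable → [ə] by rule 1.
/k/ (between /i/ and /t/): rule 2 targets it, but not before a front vowel → unchanged [k].
/t/ (between /k/ and /u/) fails the environment for rule 4, so it stays [t].
/u/ (between /t/ and /w/): rule 1 targets it, but not in an unstressed syllable → unchanged [u].
/u/ meets the environment for rule 1 (in an unstressed syllable) → [ə].

[səkˈtuwvə]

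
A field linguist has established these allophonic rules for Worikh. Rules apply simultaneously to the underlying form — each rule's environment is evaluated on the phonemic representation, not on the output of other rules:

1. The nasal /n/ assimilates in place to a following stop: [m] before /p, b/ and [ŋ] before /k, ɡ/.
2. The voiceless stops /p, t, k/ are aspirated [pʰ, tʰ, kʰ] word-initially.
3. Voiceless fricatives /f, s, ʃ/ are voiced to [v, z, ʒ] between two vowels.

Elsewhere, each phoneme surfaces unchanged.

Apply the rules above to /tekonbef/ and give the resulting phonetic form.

/t/ (word-initial): word-initially, so rule 2 applies → [tʰ].
/e/ stays [e].
/k/ (between /e/ and /o/) fails the environment for rule 2, so it stays [k].
/o/ stays [o].
Rule 1 applies to /n/ (between /o/ and /b/: before a labial or velar stop) → [m].
/b/ (between /n/ and /e/): no rule targets it → [b].
/e/ (between /b/ and /f/) is unaffected → [e].
/f/ (word-final) fails the environment for rule 3, so it stays [f].

[tʰekombef]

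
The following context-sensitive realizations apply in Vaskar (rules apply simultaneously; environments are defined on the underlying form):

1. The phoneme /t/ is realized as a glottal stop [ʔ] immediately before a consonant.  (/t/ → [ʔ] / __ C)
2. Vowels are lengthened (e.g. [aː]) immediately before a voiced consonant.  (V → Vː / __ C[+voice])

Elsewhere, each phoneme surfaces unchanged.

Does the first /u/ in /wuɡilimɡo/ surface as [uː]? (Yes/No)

Yes

/u/ (between /w/ and /ɡ/): before a voiced consonant, so rule 2 applies → [uː].
The actual realization is [uː], which matches [uː].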